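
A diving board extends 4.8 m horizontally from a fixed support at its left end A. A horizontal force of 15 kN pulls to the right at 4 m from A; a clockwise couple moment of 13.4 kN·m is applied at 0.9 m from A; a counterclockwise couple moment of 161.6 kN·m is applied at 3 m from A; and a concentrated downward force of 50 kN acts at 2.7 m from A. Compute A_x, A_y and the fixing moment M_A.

A_x = -15.00 kN, A_y = 50.00 kN, M_A = -13.20 kN·m

ΣF_x = 0: A_x + 15 = 0 → A_x = -15.00 kN.
ΣF_y = 0: A_y − 50 = 0 → A_y = 50.00 kN.
ΣM about A: M_A − 13.4 + 161.6 − 50·2.7 = 0 → M_A = -13.20 kN·m.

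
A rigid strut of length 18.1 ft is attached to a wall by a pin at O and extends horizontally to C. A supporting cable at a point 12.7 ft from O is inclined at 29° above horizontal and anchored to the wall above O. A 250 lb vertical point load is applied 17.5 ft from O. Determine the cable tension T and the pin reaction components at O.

ΣM about O: T·sin29°·12.7 − 250·17.5 = 0 → T = 4375/(12.7·0.48481) = 710.563 ≈ 710.6 lb.
ΣF_x = 0: O_x − T·cos29° = 0 → O_x = 710.563 × 0.87462 = 621.5 lb.
ΣF_y = 0: O_y + T·sin29° − 250 = 0 → O_y = 250 − 710.563 × 0.48481 = -94.49 lb.

T = 710.6 lb, O_x = 621.5 lb, O_y = -94.49 lb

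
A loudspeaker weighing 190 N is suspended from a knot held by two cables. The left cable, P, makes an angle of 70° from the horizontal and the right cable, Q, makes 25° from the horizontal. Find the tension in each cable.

T_P = 172.9 N, T_Q = 65.23 N

ΣF_x = 0: −T_P·cos70° + T_Q·cos25° = 0 → T_Q = 0.377377·T_P.
ΣF_y = 0: T_P·sin70° + T_Q·sin25° = 190.
Substitute: T_P·(0.939693 + 0.377377·0.422618) = 190 → T_P = 172.856 ≈ 172.9 N.
Then T_Q = 0.377377 × 172.856 = 65.23 N.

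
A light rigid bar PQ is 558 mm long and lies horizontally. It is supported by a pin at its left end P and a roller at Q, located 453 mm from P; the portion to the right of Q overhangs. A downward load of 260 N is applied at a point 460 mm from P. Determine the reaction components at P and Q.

ΣM about P: Q_y·453 − 260·460 = 0 → Q_y = 119600/453 = 264.018 ≈ 264.0 N.
ΣF_y = 0: P_y + 264.018 − 260 = 0 → P_y = -4.018 N.
ΣF_x = 0: no horizontal applied forces, so P_x = 0.

P_x = 0, P_y = -4.018 N, Q_y = 264.0 N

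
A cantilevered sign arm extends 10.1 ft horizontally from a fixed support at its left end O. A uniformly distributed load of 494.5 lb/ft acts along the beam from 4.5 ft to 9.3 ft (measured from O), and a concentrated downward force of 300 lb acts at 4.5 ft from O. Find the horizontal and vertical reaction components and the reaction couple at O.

O_x = 0, O_y = 2674 lb, M_O = 17730 lb·ft

Resultant of the distributed load: 494.5 × 4.8 = 2373.6 lb at 6.9 ft from O.
ΣF_x = 0: O_x = 0.
ΣF_y = 0: O_y − 494.5·4.8 − 300 = 0 → O_y = 2674 lb.
ΣM about O: M_O − (494.5·4.8)·6.9 − 300·4.5 = 0 → M_O = 17730 lb·ft.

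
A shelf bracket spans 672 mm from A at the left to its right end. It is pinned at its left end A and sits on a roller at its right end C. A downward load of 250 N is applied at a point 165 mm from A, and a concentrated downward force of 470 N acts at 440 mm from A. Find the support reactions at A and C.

A_x = 0, A_y = 350.9 N, C_y = 369.1 N

Taking moments about A: C_y·672 − 250·165 − 470·440 = 0 → C_y = 248050/672 = 369.122 ≈ 369.1 N.
ΣF_y = 0: A_y + 369.122 − 250 − 470 = 0 → A_y = 350.9 N.
ΣF_x = 0: no horizontal applied forces, so A_x = 0.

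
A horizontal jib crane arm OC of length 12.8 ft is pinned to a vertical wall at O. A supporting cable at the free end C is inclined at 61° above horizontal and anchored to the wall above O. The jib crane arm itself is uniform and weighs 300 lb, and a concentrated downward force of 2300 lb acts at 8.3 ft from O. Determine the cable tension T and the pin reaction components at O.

ΣM about O: T·sin61°·12.8 − 300·6.4 − 2300·8.3 = 0 → T = 21010/(12.8·0.87462) = 1876.71 ≈ 1877 lb.
ΣF_x = 0: O_x − T·cos61° = 0 → O_x = 1876.71 × 0.48481 = 909.8 lb.
ΣF_y = 0: O_y + T·sin61° − 300 − 2300 = 0 → O_y = 2600 − 1876.71 × 0.87462 = 958.6 lb.

T = 1877 lb, O_x = 909.8 lb, O_y = 958.6 lb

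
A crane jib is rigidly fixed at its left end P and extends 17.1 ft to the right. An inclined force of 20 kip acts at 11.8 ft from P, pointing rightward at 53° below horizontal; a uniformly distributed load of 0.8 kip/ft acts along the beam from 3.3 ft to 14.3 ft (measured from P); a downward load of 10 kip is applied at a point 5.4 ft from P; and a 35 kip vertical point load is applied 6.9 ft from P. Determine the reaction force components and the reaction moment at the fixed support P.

Resultant of the distributed load: 0.8 × 11 = 8.8 kip at 8.8 ft from P.
ΣF_x = 0: P_x + 20·cos53° = 0 → P_x = -12.04 kip.
ΣF_y = 0: P_y − 20·sin53° − 0.8·11 − 10 − 35 = 0 → P_y = 69.77 kip.
ΣM about P: M_P − 20·sin53°·11.8 − (0.8·11)·8.8 − 10·5.4 − 35·6.9 = 0 → M_P = 561.4 kip·ft.

P_x = -12.04 kip, P_y = 69.77 kip, M_P = 561.4 kip·ft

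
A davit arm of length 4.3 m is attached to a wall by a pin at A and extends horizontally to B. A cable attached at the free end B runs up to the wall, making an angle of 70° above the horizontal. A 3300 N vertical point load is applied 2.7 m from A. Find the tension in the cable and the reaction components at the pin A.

ΣM about A: T·sin70°·4.3 − 3300·2.7 = 0 → T = 8910/(4.3·0.939693) = 2205.07 ≈ 2205 N.
ΣF_x = 0: A_x − T·cos70° = 0 → A_x = 2205.07 × 0.34202 = 754.2 N.
ΣF_y = 0: A_y + T·sin70° − 3300 = 0 → A_y = 3300 − 2205.07 × 0.939693 = 1228 N.

T = 2205 N, A_x = 754.2 N, A_y = 1228 N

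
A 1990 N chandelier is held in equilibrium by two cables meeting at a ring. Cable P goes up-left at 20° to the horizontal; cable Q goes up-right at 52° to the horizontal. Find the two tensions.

ΣF_x = 0: −T_P·cos20° + T_Q·cos52° = 0 → T_Q = 1.52631·T_P.
ΣF_y = 0: T_P·sin20° + T_Q·sin52° = 1990.
Substitute: T_P·(0.34202 + 1.52631·0.788011) = 1990 → T_P = 1288.22 ≈ 1288 N.
Then T_Q = 1.52631 × 1288.22 = 1966 N.

T_P = 1288 N, T_Q = 1966 N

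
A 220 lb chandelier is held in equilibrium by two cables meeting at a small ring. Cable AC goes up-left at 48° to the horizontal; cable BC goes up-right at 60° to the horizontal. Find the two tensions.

ΣF_x = 0: −T_AC·cos48° + T_BC·cos60° = 0 → T_BC = 1.33826·T_AC.
ΣF_y = 0: T_AC·sin48° + T_BC·sin60° = 220.
Substitute: T_AC·(0.743145 + 1.33826·0.866025) = 220 → T_AC = 115.661 ≈ 115.7 lb.
Then T_BC = 1.33826 × 115.661 = 154.8 lb.

T_AC = 115.7 lb, T_BC = 154.8 lb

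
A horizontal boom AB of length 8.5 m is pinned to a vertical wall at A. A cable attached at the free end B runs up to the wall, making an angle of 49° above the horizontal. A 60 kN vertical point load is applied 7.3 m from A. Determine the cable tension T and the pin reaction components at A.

T = 68.28 kN, A_x = 44.79 kN, A_y = 8.471 kN

ΣM about A: T·sin49°·8.5 − 60·7.3 = 0 → T = 438/(8.5·0.75471) = 68.2771 ≈ 68.28 kN.
ΣF_x = 0: A_x − T·cos49° = 0 → A_x = 68.2771 × 0.656059 = 44.79 kN.
ΣF_y = 0: A_y + T·sin49° − 60 = 0 → A_y = 60 − 68.2771 × 0.75471 = 8.471 kN.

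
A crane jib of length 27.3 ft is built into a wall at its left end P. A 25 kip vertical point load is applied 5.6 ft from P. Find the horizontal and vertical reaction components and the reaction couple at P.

ΣF_x = 0: P_x = 0.
ΣF_y = 0: P_y − 25 = 0 → P_y = 25.00 kip.
ΣM about P: M_P − 25·5.6 = 0 → M_P = 140.0 kip·ft.

P_x = 0, P_y = 25.00 kip, M_P = 140.0 kip·ft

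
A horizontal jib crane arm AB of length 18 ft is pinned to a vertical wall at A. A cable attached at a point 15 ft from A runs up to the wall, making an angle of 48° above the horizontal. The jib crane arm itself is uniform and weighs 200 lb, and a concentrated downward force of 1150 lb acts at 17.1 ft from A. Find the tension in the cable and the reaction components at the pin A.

T = 1926 lb, A_x = 1288 lb, A_y = -81.00 lb

ΣM about A: T·sin48°·15 − 200·9 − 1150·17.1 = 0 → T = 21465/(15·0.743145) = 1925.6 ≈ 1926 lb.
ΣF_x = 0: A_x − T·cos48° = 0 → A_x = 1925.6 × 0.669131 = 1288 lb.
ΣF_y = 0: A_y + T·sin48° − 200 − 1150 = 0 → A_y = 1350 − 1925.6 × 0.743145 = -81.00 lb.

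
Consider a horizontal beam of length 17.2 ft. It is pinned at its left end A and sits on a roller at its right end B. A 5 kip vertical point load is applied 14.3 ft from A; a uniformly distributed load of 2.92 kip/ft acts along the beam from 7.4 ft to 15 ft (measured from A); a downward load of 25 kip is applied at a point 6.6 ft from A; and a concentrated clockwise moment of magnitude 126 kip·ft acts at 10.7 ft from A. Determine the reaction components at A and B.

Resultant of the distributed load: 2.92 × 7.6 = 22.192 kip at 11.2 ft from A.
Moments about A: B_y·17.2 − 5·14.3 − (2.92·7.6)·11.2 − 25·6.6 − 126 = 0 → B_y = 611.0504/17.2 = 35.5262 ≈ 35.53 kip.
ΣF_y = 0: A_y + 35.5262 − 5 − 2.92·7.6 − 25 = 0 → A_y = 16.67 kip.
ΣF_x = 0: no horizontal applied forces, so A_x = 0.

A_x = 0, A_y = 16.67 kip, B_y = 35.53 kip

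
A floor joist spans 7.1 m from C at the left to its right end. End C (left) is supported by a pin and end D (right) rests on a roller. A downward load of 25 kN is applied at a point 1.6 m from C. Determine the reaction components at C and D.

C_x = 0, C_y = 19.37 kN, D_y = 5.634 kN

Moments about C: D_y·7.1 − 25·1.6 = 0 → D_y = 40/7.1 = 5.6338 ≈ 5.634 kN.
ΣF_y = 0: C_y + 5.6338 − 25 = 0 → C_y = 19.37 kN.
ΣF_x = 0: no horizontal applied forces, so C_x = 0.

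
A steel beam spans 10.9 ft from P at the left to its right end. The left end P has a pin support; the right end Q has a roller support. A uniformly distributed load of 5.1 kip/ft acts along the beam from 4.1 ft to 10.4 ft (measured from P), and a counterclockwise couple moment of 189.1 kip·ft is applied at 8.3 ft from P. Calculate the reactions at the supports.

Resultant of the distributed load: 5.1 × 6.3 = 32.13 kip at 7.25 ft from P.
ΣM about P: Q_y·10.9 − (5.1·6.3)·7.25 + 189.1 = 0 → Q_y = 43.8425/10.9 = 4.02225 ≈ 4.022 kip.
ΣF_y = 0: P_y + 4.02225 − 5.1·6.3 = 0 → P_y = 28.11 kip.
ΣF_x = 0: no horizontal applied forces, so P_x = 0.

P_x = 0, P_y = 28.11 kip, Q_y = 4.022 kip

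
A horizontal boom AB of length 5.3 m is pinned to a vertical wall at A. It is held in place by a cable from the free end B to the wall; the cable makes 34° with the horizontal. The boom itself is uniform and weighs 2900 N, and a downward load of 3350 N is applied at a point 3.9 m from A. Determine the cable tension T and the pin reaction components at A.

T = 7001 N, A_x = 5804 N, A_y = 2335 N

ΣM about A: T·sin34°·5.3 − 2900·2.65 − 3350·3.9 = 0 → T = 20750/(5.3·0.559193) = 7001.33 ≈ 7001 N.
ΣF_x = 0: A_x − T·cos34° = 0 → A_x = 7001.33 × 0.829038 = 5804 N.
ΣF_y = 0: A_y + T·sin34° − 2900 − 3350 = 0 → A_y = 6250 − 7001.33 × 0.559193 = 2335 N.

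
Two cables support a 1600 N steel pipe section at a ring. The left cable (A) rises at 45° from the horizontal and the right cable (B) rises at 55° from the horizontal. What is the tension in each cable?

ΣF_x = 0: −T_A·cos45° + T_B·cos55° = 0 → T_B = 1.2328·T_A.
ΣF_y = 0: T_A·sin45° + T_B·sin55° = 1600.
Substitute: T_A·(0.707107 + 1.2328·0.819152) = 1600 → T_A = 931.881 ≈ 931.9 N.
Then T_B = 1.2328 × 931.881 = 1149 N.

T_A = 931.9 N, T_B = 1149 N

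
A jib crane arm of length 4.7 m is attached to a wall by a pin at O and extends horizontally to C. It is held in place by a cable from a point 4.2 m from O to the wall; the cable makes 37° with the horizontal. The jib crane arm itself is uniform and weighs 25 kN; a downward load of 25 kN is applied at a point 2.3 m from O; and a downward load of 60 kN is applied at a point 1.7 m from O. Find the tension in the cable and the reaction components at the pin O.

ΣM about O: T·sin37°·4.2 − 25·2.35 − 25·2.3 − 60·1.7 = 0 → T = 218.25/(4.2·0.601815) = 86.3459 ≈ 86.35 kN.
ΣF_x = 0: O_x − T·cos37° = 0 → O_x = 86.3459 × 0.798636 = 68.96 kN.
ΣF_y = 0: O_y + T·sin37° − 25 − 25 − 60 = 0 → O_y = 110 − 86.3459 × 0.601815 = 58.04 kN.

T = 86.35 kN, O_x = 68.96 kN, O_y = 58.04 kN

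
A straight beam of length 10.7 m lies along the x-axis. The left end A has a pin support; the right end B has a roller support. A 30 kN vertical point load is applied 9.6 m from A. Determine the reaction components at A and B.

Moments about A: B_y·10.7 − 30·9.6 = 0 → B_y = 288/10.7 = 26.9159 ≈ 26.92 kN.
ΣF_y = 0: A_y + 26.9159 − 30 = 0 → A_y = 3.084 kN.
ΣF_x = 0: no horizontal applied forces, so A_x = 0.

A_x = 0, A_y = 3.084 kN, B_y = 26.92 kN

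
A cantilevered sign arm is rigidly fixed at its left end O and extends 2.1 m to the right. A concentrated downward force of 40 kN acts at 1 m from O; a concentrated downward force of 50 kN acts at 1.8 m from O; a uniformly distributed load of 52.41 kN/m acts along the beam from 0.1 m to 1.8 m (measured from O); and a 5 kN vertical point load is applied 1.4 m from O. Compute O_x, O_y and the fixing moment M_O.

O_x = 0, O_y = 184.1 kN, M_O = 221.6 kN·m

Resultant of the distributed load: 52.41 × 1.7 = 89.097 kN at 0.95 m from O.
ΣF_x = 0: O_x = 0.
ΣF_y = 0: O_y − 40 − 50 − 52.41·1.7 − 5 = 0 → O_y = 184.1 kN.
ΣM about O: M_O − 40·1 − 50·1.8 − (52.41·1.7)·0.95 − 5·1.4 = 0 → M_O = 221.6 kN·m.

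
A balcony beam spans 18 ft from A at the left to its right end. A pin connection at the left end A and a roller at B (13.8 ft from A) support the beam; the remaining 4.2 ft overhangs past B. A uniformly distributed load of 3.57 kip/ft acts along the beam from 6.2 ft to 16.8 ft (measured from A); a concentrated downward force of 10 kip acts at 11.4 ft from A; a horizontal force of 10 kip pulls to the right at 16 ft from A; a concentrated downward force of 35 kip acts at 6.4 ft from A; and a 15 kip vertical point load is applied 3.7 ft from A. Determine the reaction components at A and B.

A_x = -10.00 kip, A_y = 37.79 kip, B_y = 60.05 kip

Resultant of the distributed load: 3.57 × 10.6 = 37.842 kip at 11.5 ft from A.
Moments about A: B_y·13.8 − (3.57·10.6)·11.5 − 10·11.4 − 35·6.4 − 15·3.7 = 0 → B_y = 828.683/13.8 = 60.0495 ≈ 60.05 kip.
ΣF_y = 0: A_y + 60.0495 − 3.57·10.6 − 10 − 35 − 15 = 0 → A_y = 37.79 kip.
ΣF_x = 0: A_x + 10 = 0 → A_x = -10.00 kip.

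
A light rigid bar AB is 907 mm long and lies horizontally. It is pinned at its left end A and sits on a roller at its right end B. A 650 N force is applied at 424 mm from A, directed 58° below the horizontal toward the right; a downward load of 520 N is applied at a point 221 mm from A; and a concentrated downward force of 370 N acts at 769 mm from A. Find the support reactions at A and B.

A_x = -344.4 N, A_y = 743.1 N, B_y = 698.1 N

Taking moments about A: B_y·907 − 650·sin58°·424 − 520·221 − 370·769 = 0 → B_y = 633172/907 = 698.095 ≈ 698.1 N.
ΣF_y = 0: A_y + 698.095 − 650·sin58° − 520 − 370 = 0 → A_y = 743.1 N.
ΣF_x = 0: A_x + 650·cos58° = 0 → A_x = -344.4 N.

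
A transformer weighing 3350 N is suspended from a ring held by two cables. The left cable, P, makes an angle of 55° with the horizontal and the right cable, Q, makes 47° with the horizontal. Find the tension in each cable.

ΣF_x = 0: −T_P·cos55° + T_Q·cos47° = 0 → T_Q = 0.841023·T_P.
ΣF_y = 0: T_P·sin55° + T_Q·sin47° = 3350.
Substitute: T_P·(0.819152 + 0.841023·0.731354) = 3350 → T_P = 2335.74 ≈ 2336 N.
Then T_Q = 0.841023 × 2335.74 = 1964 N.

T_P = 2336 N, T_Q = 1964 N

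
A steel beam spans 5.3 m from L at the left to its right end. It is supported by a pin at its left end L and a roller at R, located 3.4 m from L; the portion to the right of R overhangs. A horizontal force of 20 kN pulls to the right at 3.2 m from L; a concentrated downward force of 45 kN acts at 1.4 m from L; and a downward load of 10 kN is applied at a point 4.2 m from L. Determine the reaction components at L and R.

L_x = -20.00 kN, L_y = 24.12 kN, R_y = 30.88 kN

Moments about L: R_y·3.4 − 45·1.4 − 10·4.2 = 0 → R_y = 105/3.4 = 30.8824 ≈ 30.88 kN.
ΣF_y = 0: L_y + 30.8824 − 45 − 10 = 0 → L_y = 24.12 kN.
ΣF_x = 0: L_x + 20 = 0 → L_x = -20.00 kN.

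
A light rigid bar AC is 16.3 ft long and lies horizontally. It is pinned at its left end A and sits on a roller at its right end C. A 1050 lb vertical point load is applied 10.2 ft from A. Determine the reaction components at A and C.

Moments about A: C_y·16.3 − 1050·10.2 = 0 → C_y = 10710/16.3 = 657.055 ≈ 657.1 lb.
ΣF_y = 0: A_y + 657.055 − 1050 = 0 → A_y = 392.9 lb.
ΣF_x = 0: no horizontal applied forces, so A_x = 0.

A_x = 0, A_y = 392.9 lb, C_y = 657.1 lb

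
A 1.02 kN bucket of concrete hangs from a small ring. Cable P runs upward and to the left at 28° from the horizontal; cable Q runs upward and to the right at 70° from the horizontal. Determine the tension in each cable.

ΣF_x = 0: −T_P·cos28° + T_Q·cos70° = 0 → T_Q = 2.58157·T_P.
ΣF_y = 0: T_P·sin28° + T_Q·sin70° = 1.02.
Substitute: T_P·(0.469472 + 2.58157·0.939693) = 1.02 → T_P = 0.352288 ≈ 0.3523 kN.
Then T_Q = 2.58157 × 0.352288 = 0.9095 kN.

T_P = 0.3523 kN, T_Q = 0.9095 kN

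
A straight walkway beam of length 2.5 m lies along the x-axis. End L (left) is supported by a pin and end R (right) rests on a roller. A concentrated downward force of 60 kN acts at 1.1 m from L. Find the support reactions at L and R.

Moments about L: R_y·2.5 − 60·1.1 = 0 → R_y = 66/2.5 = 26.40 kN.
ΣF_y = 0: L_y + 26.4 − 60 = 0 → L_y = 33.60 kN.
ΣF_x = 0: no horizontal applied forces, so L_x = 0.

L_x = 0, L_y = 33.60 kN, R_y = 26.40 kN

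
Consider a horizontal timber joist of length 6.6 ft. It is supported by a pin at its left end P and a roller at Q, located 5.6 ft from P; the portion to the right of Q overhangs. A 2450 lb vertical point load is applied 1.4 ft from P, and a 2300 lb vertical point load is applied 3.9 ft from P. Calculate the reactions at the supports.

ΣM about P: Q_y·5.6 − 2450·1.4 − 2300·3.9 = 0 → Q_y = 12400/5.6 = 2214.29 ≈ 2214 lb.
ΣF_y = 0: P_y + 2214.29 − 2450 − 2300 = 0 → P_y = 2536 lb.
ΣF_x = 0: no horizontal applied forces, so P_x = 0.

P_x = 0, P_y = 2536 lb, Q_y = 2214 lb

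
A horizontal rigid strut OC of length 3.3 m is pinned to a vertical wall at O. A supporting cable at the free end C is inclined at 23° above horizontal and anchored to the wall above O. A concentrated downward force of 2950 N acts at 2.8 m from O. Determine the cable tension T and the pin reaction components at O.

T = 6406 N, O_x = 5897 N, O_y = 447.0 N

ΣM about O: T·sin23°·3.3 − 2950·2.8 = 0 → T = 8260/(3.3·0.390731) = 6406.02 ≈ 6406 N.
ΣF_x = 0: O_x − T·cos23° = 0 → O_x = 6406.02 × 0.920505 = 5897 N.
ΣF_y = 0: O_y + T·sin23° − 2950 = 0 → O_y = 2950 − 6406.02 × 0.390731 = 447.0 N.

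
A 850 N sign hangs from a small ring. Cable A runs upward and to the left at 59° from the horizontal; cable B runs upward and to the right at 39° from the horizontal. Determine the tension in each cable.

ΣF_x = 0: −T_A·cos59° + T_B·cos39° = 0 → T_B = 0.66273·T_A.
ΣF_y = 0: T_A·sin59° + T_B·sin39° = 850.
Substitute: T_A·(0.857167 + 0.66273·0.62932) = 850 → T_A = 667.066 ≈ 667.1 N.
Then T_B = 0.66273 × 667.066 = 442.1 N.

T_A = 667.1 N, T_B = 442.1 N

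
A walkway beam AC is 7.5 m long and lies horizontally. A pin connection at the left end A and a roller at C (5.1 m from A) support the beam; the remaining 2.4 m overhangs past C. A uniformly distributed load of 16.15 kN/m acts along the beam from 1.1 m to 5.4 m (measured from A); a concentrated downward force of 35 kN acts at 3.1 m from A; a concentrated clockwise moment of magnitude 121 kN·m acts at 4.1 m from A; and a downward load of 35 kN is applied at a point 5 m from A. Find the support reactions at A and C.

Resultant of the distributed load: 16.15 × 4.3 = 69.445 kN at 3.25 m from A.
Moments about A: C_y·5.1 − (16.15·4.3)·3.25 − 35·3.1 − 121 − 35·5 = 0 → C_y = 630.19625/5.1 = 123.568 ≈ 123.6 kN.
ΣF_y = 0: A_y + 123.568 − 16.15·4.3 − 35 − 35 = 0 → A_y = 15.88 kN.
ΣF_x = 0: no horizontal applied forces, so A_x = 0.

A_x = 0, A_y = 15.88 kN, C_y = 123.6 kN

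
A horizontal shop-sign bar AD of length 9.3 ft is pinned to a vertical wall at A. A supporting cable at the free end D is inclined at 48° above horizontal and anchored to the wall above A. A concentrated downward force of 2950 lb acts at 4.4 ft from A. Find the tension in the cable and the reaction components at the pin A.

ΣM about A: T·sin48°·9.3 − 2950·4.4 = 0 → T = 12980/(9.3·0.743145) = 1878.1 ≈ 1878 lb.
ΣF_x = 0: A_x − T·cos48° = 0 → A_x = 1878.1 × 0.669131 = 1257 lb.
ΣF_y = 0: A_y + T·sin48° − 2950 = 0 → A_y = 2950 − 1878.1 × 0.743145 = 1554 lb.

T = 1878 lb, A_x = 1257 lb, A_y = 1554 lb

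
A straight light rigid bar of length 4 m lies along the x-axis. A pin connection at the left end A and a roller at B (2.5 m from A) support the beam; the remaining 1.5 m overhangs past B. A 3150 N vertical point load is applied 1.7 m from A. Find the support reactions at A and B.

ΣM about A: B_y·2.5 − 3150·1.7 = 0 → B_y = 5355/2.5 = 2142 N.
ΣF_y = 0: A_y + 2142 − 3150 = 0 → A_y = 1008 N.
ΣF_x = 0: no horizontal applied forces, so A_x = 0.

A_x = 0, A_y = 1008 N, B_y = 2142 N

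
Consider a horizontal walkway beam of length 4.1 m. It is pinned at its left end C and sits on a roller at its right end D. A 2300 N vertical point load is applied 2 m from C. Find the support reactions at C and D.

C_x = 0, C_y = 1178 N, D_y = 1122 N

Taking moments about C: D_y·4.1 − 2300·2 = 0 → D_y = 4600/4.1 = 1121.95 ≈ 1122 N.
ΣF_y = 0: C_y + 1121.95 − 2300 = 0 → C_y = 1178 N.
ΣF_x = 0: no horizontal applied forces, so C_x = 0.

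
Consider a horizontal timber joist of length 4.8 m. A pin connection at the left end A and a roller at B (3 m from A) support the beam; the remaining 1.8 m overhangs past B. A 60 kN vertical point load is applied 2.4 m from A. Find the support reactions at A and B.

Taking moments about A: B_y·3 − 60·2.4 = 0 → B_y = 144/3 = 48.00 kN.
ΣF_y = 0: A_y + 48 − 60 = 0 → A_y = 12.00 kN.
ΣF_x = 0: no horizontal applied forces, so A_x = 0.

A_x = 0, A_y = 12.00 kN, B_y = 48.00 kN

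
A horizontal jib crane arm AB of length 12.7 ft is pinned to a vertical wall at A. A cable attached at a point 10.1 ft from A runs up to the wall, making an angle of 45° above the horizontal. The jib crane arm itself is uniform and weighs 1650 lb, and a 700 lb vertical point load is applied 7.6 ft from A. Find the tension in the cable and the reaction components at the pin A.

ΣM about A: T·sin45°·10.1 − 1650·6.35 − 700·7.6 = 0 → T = 15797.5/(10.1·0.707107) = 2211.98 ≈ 2212 lb.
ΣF_x = 0: A_x − T·cos45° = 0 → A_x = 2211.98 × 0.707107 = 1564 lb.
ΣF_y = 0: A_y + T·sin45° − 1650 − 700 = 0 → A_y = 2350 − 2211.98 × 0.707107 = 785.9 lb.

T = 2212 lb, A_x = 1564 lb, A_y = 785.9 lb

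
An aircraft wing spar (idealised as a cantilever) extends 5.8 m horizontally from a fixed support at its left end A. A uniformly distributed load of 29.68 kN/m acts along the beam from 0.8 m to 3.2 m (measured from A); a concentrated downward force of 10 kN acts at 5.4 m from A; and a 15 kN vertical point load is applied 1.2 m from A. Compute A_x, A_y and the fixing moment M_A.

A_x = 0, A_y = 96.23 kN, M_A = 214.5 kN·m

Resultant of the distributed load: 29.68 × 2.4 = 71.232 kN at 2 m from A.
ΣF_x = 0: A_x = 0.
ΣF_y = 0: A_y − 29.68·2.4 − 10 − 15 = 0 → A_y = 96.23 kN.
ΣM about A: M_A − (29.68·2.4)·2 − 10·5.4 − 15·1.2 = 0 → M_A = 214.5 kN·m.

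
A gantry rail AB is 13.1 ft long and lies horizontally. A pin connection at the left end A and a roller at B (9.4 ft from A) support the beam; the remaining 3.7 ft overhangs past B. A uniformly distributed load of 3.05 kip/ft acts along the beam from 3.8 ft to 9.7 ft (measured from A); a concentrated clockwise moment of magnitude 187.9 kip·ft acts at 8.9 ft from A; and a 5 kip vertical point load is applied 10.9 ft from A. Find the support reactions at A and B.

Resultant of the distributed load: 3.05 × 5.9 = 17.995 kip at 6.75 ft from A.
Taking moments about A: B_y·9.4 − (3.05·5.9)·6.75 − 187.9 − 5·10.9 = 0 → B_y = 363.86625/9.4 = 38.7092 ≈ 38.71 kip.
ΣF_y = 0: A_y + 38.7092 − 3.05·5.9 − 5 = 0 → A_y = -15.71 kip.
ΣF_x = 0: no horizontal applied forces, so A_x = 0.

A_x = 0, A_y = -15.71 kip, B_y = 38.71 kip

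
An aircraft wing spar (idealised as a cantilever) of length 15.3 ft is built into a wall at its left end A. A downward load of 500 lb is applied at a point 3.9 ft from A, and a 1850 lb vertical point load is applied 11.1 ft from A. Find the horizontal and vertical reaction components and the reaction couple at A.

ΣF_x = 0: A_x = 0.
ΣF_y = 0: A_y − 500 − 1850 = 0 → A_y = 2350 lb.
ΣM about A: M_A − 500·3.9 − 1850·11.1 = 0 → M_A = 22480 lb·ft.

A_x = 0, A_y = 2350 lb, M_A = 22480 lb·ft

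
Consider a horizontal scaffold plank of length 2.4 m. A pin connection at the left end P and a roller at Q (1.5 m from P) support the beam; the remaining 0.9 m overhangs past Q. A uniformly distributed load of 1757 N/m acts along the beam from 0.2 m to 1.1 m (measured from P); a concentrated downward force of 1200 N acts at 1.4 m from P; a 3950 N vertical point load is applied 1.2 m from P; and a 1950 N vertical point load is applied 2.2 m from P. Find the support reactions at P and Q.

Resultant of the distributed load: 1757 × 0.9 = 1581.3 N at 0.65 m from P.
Taking moments about P: Q_y·1.5 − (1757·0.9)·0.65 − 1200·1.4 − 3950·1.2 − 1950·2.2 = 0 → Q_y = 11737.845/1.5 = 7825.23 ≈ 7825 N.
ΣF_y = 0: P_y + 7825.23 − 1757·0.9 − 1200 − 3950 − 1950 = 0 → P_y = 856.1 N.
ΣF_x = 0: no horizontal applied forces, so P_x = 0.

P_x = 0, P_y = 856.1 N, Q_y = 7825 N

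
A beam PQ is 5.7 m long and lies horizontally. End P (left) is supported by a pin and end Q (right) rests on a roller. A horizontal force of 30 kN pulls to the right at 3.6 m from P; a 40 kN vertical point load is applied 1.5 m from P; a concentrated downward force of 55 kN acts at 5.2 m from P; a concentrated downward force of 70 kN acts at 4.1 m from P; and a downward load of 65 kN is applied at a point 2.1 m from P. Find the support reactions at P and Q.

Taking moments about P: Q_y·5.7 − 40·1.5 − 55·5.2 − 70·4.1 − 65·2.1 = 0 → Q_y = 769.5/5.7 = 135.0 kN.
ΣF_y = 0: P_y + 135 − 40 − 55 − 70 − 65 = 0 → P_y = 95.00 kN.
ΣF_x = 0: P_x + 30 = 0 → P_x = -30.00 kN.

P_x = -30.00 kN, P_y = 95.00 kN, Q_y = 135.0 kN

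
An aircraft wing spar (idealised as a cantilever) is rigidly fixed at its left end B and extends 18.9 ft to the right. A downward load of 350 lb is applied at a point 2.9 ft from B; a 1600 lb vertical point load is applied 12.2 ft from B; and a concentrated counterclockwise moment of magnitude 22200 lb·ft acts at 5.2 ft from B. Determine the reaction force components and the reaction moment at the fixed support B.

ΣF_x = 0: B_x = 0.
ΣF_y = 0: B_y − 350 − 1600 = 0 → B_y = 1950 lb.
ΣM about B: M_B − 350·2.9 − 1600·12.2 + 22200 = 0 → M_B = -1665 lb·ft.

B_x = 0, B_y = 1950 lb, M_B = -1665 lb·ft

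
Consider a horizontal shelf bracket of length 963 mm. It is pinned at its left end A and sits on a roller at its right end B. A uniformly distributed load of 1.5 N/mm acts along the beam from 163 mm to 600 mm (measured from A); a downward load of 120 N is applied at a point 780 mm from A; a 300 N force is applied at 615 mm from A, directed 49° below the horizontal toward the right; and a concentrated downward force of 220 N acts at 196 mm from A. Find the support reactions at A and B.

Resultant of the distributed load: 1.5 × 437 = 655.5 N at 381.5 mm from A.
Taking moments about A: B_y·963 − (1.5·437)·381.5 − 120·780 − 300·sin49°·615 − 220·196 = 0 → B_y = 526037/963 = 546.248 ≈ 546.2 N.
ΣF_y = 0: A_y + 546.248 − 1.5·437 − 120 − 300·sin49° − 220 = 0 → A_y = 675.7 N.
ΣF_x = 0: A_x + 300·cos49° = 0 → A_x = -196.8 N.

A_x = -196.8 N, A_y = 675.7 N, B_y = 546.2 N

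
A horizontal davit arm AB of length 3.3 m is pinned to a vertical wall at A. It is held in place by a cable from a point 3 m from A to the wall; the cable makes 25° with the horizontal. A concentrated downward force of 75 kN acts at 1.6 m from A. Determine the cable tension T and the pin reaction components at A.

T = 94.65 kN, A_x = 85.78 kN, A_y = 35.00 kN

ΣM about A: T·sin25°·3 − 75·1.6 = 0 → T = 120/(3·0.422618) = 94.6481 ≈ 94.65 kN.
ΣF_x = 0: A_x − T·cos25° = 0 → A_x = 94.6481 × 0.906308 = 85.78 kN.
ΣF_y = 0: A_y + T·sin25° − 75 = 0 → A_y = 75 − 94.6481 × 0.422618 = 35.00 kN.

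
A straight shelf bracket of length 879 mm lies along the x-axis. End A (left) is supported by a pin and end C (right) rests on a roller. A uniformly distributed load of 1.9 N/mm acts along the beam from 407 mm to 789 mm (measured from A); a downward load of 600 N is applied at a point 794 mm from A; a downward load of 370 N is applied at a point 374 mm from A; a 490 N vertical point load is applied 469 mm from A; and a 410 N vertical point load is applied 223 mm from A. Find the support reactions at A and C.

Resultant of the distributed load: 1.9 × 382 = 725.8 N at 598 mm from A.
ΣM about A: C_y·879 − (1.9·382)·598 − 600·794 − 370·374 − 490·469 − 410·223 = 0 → C_y = 1370048.4/879 = 1558.64 ≈ 1559 N.
ΣF_y = 0: A_y + 1558.64 − 1.9·382 − 600 − 370 − 490 − 410 = 0 → A_y = 1037 N.
ΣF_x = 0: no horizontal applied forces, so A_x = 0.

A_x = 0, A_y = 1037 N, C_y = 1559 N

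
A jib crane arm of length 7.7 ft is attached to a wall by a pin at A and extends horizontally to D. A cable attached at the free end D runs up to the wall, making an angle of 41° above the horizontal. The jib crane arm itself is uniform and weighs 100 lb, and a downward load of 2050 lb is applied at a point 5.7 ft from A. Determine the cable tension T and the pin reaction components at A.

T = 2389 lb, A_x = 1803 lb, A_y = 582.5 lb

ΣM about A: T·sin41°·7.7 − 100·3.85 − 2050·5.7 = 0 → T = 12070/(7.7·0.656059) = 2389.32 ≈ 2389 lb.
ΣF_x = 0: A_x − T·cos41° = 0 → A_x = 2389.32 × 0.75471 = 1803 lb.
ΣF_y = 0: A_y + T·sin41° − 100 − 2050 = 0 → A_y = 2150 − 2389.32 × 0.656059 = 582.5 lb.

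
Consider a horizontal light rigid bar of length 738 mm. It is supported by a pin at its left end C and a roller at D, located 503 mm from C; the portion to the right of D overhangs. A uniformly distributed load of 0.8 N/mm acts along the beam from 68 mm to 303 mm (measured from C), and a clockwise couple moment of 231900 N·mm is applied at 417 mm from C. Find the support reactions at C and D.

Resultant of the distributed load: 0.8 × 235 = 188 N at 185.5 mm from C.
Moments about C: D_y·503 − (0.8·235)·185.5 − 231900 = 0 → D_y = 266774/503 = 530.366 ≈ 530.4 N.
ΣF_y = 0: C_y + 530.366 − 0.8·235 = 0 → C_y = -342.4 N.
ΣF_x = 0: no horizontal applied forces, so C_x = 0.

C_x = 0, C_y = -342.4 N, D_y = 530.4 N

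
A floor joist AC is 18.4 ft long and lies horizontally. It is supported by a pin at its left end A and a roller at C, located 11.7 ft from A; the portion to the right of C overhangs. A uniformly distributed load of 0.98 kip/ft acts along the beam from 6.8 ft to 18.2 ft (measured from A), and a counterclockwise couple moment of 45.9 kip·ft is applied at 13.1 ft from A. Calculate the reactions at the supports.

Resultant of the distributed load: 0.98 × 11.4 = 11.172 kip at 12.5 ft from A.
Taking moments about A: C_y·11.7 − (0.98·11.4)·12.5 + 45.9 = 0 → C_y = 93.75/11.7 = 8.01282 ≈ 8.013 kip.
ΣF_y = 0: A_y + 8.01282 − 0.98·11.4 = 0 → A_y = 3.159 kip.
ΣF_x = 0: no horizontal applied forces, so A_x = 0.

A_x = 0, A_y = 3.159 kip, C_y = 8.013 kip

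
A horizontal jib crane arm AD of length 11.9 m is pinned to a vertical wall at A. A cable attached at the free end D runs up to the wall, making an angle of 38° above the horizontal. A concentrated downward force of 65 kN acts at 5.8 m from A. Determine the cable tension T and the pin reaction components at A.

ΣM about A: T·sin38°·11.9 − 65·5.8 = 0 → T = 377/(11.9·0.615661) = 51.458 ≈ 51.46 kN.
ΣF_x = 0: A_x − T·cos38° = 0 → A_x = 51.458 × 0.788011 = 40.55 kN.
ΣF_y = 0: A_y + T·sin38° − 65 = 0 → A_y = 65 − 51.458 × 0.615661 = 33.32 kN.

T = 51.46 kN, A_x = 40.55 kN, A_y = 33.32 kN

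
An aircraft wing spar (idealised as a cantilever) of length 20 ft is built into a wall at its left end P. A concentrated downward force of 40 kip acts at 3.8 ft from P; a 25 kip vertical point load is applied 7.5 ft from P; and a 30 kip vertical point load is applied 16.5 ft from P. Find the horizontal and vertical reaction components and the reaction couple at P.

ΣF_x = 0: P_x = 0.
ΣF_y = 0: P_y − 40 − 25 − 30 = 0 → P_y = 95.00 kip.
ΣM about P: M_P − 40·3.8 − 25·7.5 − 30·16.5 = 0 → M_P = 834.5 kip·ft.

P_x = 0, P_y = 95.00 kip, M_P = 834.5 kip·ft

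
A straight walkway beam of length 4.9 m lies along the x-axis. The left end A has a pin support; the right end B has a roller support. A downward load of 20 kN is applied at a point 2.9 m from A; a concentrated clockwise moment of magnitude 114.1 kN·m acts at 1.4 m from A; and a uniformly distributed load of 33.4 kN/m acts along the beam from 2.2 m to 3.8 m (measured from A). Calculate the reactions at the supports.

Resultant of the distributed load: 33.4 × 1.6 = 53.44 kN at 3 m from A.
ΣM about A: B_y·4.9 − 20·2.9 − 114.1 − (33.4·1.6)·3 = 0 → B_y = 332.42/4.9 = 67.8408 ≈ 67.84 kN.
ΣF_y = 0: A_y + 67.8408 − 20 − 33.4·1.6 = 0 → A_y = 5.599 kN.
ΣF_x = 0: no horizontal applied forces, so A_x = 0.

A_x = 0, A_y = 5.599 kN, B_y = 67.84 kN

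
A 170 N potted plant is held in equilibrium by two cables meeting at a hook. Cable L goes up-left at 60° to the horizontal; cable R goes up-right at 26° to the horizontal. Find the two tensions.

ΣF_x = 0: −T_L·cos60° + T_R·cos26° = 0 → T_R = 0.556301·T_L.
ΣF_y = 0: T_L·sin60° + T_R·sin26° = 170.
Substitute: T_L·(0.866025 + 0.556301·0.438371) = 170 → T_L = 153.168 ≈ 153.2 N.
Then T_R = 0.556301 × 153.168 = 85.21 N.

T_L = 153.2 N, T_R = 85.21 N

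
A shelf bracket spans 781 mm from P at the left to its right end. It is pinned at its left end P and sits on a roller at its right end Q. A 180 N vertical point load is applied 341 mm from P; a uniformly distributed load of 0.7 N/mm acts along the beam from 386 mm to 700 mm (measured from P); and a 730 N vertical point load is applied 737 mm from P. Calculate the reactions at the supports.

P_x = 0, P_y = 209.5 N, Q_y = 920.3 N

Resultant of the distributed load: 0.7 × 314 = 219.8 N at 543 mm from P.
Moments about P: Q_y·781 − 180·341 − (0.7·314)·543 − 730·737 = 0 → Q_y = 718741.4/781 = 920.283 ≈ 920.3 N.
ΣF_y = 0: P_y + 920.283 − 180 − 0.7·314 − 730 = 0 → P_y = 209.5 N.
ΣF_x = 0: no horizontal applied forces, so P_x = 0.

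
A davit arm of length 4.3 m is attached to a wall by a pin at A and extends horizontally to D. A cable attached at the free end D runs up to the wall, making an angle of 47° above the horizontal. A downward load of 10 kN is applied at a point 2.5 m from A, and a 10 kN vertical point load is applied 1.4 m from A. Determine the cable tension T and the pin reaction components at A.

T = 12.40 kN, A_x = 8.458 kN, A_y = 10.93 kN

ΣM about A: T·sin47°·4.3 − 10·2.5 − 10·1.4 = 0 → T = 39/(4.3·0.731354) = 12.4013 ≈ 12.40 kN.
ΣF_x = 0: A_x − T·cos47° = 0 → A_x = 12.4013 × 0.681998 = 8.458 kN.
ΣF_y = 0: A_y + T·sin47° − 10 − 10 = 0 → A_y = 20 − 12.4013 × 0.731354 = 10.93 kN.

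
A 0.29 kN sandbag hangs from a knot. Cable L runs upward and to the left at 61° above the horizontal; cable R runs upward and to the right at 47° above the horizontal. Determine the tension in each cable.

ΣF_x = 0: −T_L·cos61° + T_R·cos47° = 0 → T_R = 0.710866·T_L.
ΣF_y = 0: T_L·sin61° + T_R·sin47° = 0.29.
Substitute: T_L·(0.87462 + 0.710866·0.731354) = 0.29 → T_L = 0.207958 ≈ 0.2080 kN.
Then T_R = 0.710866 × 0.207958 = 0.1478 kN.

T_L = 0.2080 kN, T_R = 0.1478 kN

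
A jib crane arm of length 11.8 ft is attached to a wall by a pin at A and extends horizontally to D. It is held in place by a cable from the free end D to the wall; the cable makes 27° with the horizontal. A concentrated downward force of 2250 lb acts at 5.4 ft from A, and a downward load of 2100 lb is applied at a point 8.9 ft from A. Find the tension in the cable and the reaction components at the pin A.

T = 5757 lb, A_x = 5129 lb, A_y = 1736 lb

ΣM about A: T·sin27°·11.8 − 2250·5.4 − 2100·8.9 = 0 → T = 30840/(11.8·0.45399) = 5756.87 ≈ 5757 lb.
ΣF_x = 0: A_x − T·cos27° = 0 → A_x = 5756.87 × 0.891007 = 5129 lb.
ΣF_y = 0: A_y + T·sin27° − 2250 − 2100 = 0 → A_y = 4350 − 5756.87 × 0.45399 = 1736 lb.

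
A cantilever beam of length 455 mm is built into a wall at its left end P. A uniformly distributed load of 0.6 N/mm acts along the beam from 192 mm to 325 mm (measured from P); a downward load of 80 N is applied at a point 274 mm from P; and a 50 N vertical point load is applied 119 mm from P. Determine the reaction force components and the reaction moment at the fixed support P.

Resultant of the distributed load: 0.6 × 133 = 79.8 N at 258.5 mm from P.
ΣF_x = 0: P_x = 0.
ΣF_y = 0: P_y − 0.6·133 − 80 − 50 = 0 → P_y = 209.8 N.
ΣM about P: M_P − (0.6·133)·258.5 − 80·274 − 50·119 = 0 → M_P = 48500 N·mm.

P_x = 0, P_y = 209.8 N, M_P = 48500 N·mm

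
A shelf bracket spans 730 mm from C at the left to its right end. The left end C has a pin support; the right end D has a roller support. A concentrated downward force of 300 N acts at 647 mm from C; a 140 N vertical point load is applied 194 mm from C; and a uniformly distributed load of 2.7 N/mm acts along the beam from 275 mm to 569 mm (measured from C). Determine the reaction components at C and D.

Resultant of the distributed load: 2.7 × 294 = 793.8 N at 422 mm from C.
Moments about C: D_y·730 − 300·647 − 140·194 − (2.7·294)·422 = 0 → D_y = 556243.6/730 = 761.978 ≈ 762.0 N.
ΣF_y = 0: C_y + 761.978 − 300 − 140 − 2.7·294 = 0 → C_y = 471.8 N.
ΣF_x = 0: no horizontal applied forces, so C_x = 0.

C_x = 0, C_y = 471.8 N, D_y = 762.0 N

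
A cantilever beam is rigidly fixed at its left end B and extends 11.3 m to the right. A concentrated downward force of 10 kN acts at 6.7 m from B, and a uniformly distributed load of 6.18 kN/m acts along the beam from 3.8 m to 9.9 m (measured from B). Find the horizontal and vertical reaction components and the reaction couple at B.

B_x = 0, B_y = 47.70 kN, M_B = 325.2 kN·m

Resultant of the distributed load: 6.18 × 6.1 = 37.698 kN at 6.85 m from B.
ΣF_x = 0: B_x = 0.
ΣF_y = 0: B_y − 10 − 6.18·6.1 = 0 → B_y = 47.70 kN.
ΣM about B: M_B − 10·6.7 − (6.18·6.1)·6.85 = 0 → M_B = 325.2 kN·m.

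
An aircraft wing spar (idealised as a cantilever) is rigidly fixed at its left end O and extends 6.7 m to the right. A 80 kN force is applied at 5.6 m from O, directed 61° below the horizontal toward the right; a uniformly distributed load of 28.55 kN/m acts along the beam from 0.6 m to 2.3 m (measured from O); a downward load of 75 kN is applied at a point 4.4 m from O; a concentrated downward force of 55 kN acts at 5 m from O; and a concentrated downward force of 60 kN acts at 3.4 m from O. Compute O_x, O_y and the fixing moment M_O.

Resultant of the distributed load: 28.55 × 1.7 = 48.535 kN at 1.45 m from O.
ΣF_x = 0: O_x + 80·cos61° = 0 → O_x = -38.78 kN.
ΣF_y = 0: O_y − 80·sin61° − 28.55·1.7 − 75 − 55 − 60 = 0 → O_y = 308.5 kN.
ΣM about O: M_O − 80·sin61°·5.6 − (28.55·1.7)·1.45 − 75·4.4 − 55·5 − 60·3.4 = 0 → M_O = 1271 kN·m.

O_x = -38.78 kN, O_y = 308.5 kN, M_O = 1271 kN·m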